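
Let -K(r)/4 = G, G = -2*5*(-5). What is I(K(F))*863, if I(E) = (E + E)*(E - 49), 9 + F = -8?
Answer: 85954800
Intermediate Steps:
F = -17 (F = -9 - 8 = -17)
G = 50 (G = -10*(-5) = 50)
K(r) = -200 (K(r) = -4*50 = -200)
I(E) = 2*E*(-49 + E) (I(E) = (2*E)*(-49 + E) = 2*E*(-49 + E))
I(K(F))*863 = (2*(-200)*(-49 - 200))*863 = (2*(-200)*(-249))*863 = 99600*863 = 85954800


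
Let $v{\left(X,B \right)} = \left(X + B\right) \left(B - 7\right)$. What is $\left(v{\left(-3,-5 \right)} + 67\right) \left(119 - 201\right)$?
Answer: $-13366$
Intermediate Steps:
$v{\left(X,B \right)} = \left(-7 + B\right) \left(B + X\right)$ ($v{\left(X,B \right)} = \left(B + X\right) \left(-7 + B\right) = \left(-7 + B\right) \left(B + X\right)$)
$\left(v{\left(-3,-5 \right)} + 67\right) \left(119 - 201\right) = \left(\left(\left(-5\right)^{2} - -35 - -21 - -15\right) + 67\right) \left(119 - 201\right) = \left(\left(25 + 35 + 21 + 15\right) + 67\right) \left(-82\right) = \left(96 + 67\right) \left(-82\right) = 163 \left(-82\right) = -13366$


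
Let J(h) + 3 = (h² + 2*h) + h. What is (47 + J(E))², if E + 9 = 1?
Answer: 7056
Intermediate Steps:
E = -8 (E = -9 + 1 = -8)
J(h) = -3 + h² + 3*h (J(h) = -3 + ((h² + 2*h) + h) = -3 + (h² + 3*h) = -3 + h² + 3*h)
(47 + J(E))² = (47 + (-3 + (-8)² + 3*(-8)))² = (47 + (-3 + 64 - 24))² = (47 + 37)² = 84² = 7056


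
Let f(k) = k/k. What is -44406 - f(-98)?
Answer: -44407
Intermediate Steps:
f(k) = 1
-44406 - f(-98) = -44406 - 1*1 = -44406 - 1 = -44407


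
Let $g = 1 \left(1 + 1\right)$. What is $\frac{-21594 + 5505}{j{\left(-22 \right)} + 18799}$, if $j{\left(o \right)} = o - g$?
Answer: $- \frac{16089}{18775} \approx -0.85694$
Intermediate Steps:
$g = 2$ ($g = 1 \cdot 2 = 2$)
$j{\left(o \right)} = -2 + o$ ($j{\left(o \right)} = o - 2 = -2 + o$)
$\frac{-21594 + 5505}{j{\left(-22 \right)} + 18799} = \frac{-21594 + 5505}{\left(-2 - 22\right) + 18799} = - \frac{16089}{-24 + 18799} = - \frac{16089}{18775}$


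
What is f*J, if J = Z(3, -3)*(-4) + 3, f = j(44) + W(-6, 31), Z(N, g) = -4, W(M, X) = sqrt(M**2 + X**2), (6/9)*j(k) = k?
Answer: 1254 + 19*sqrt(997) ≈ 1853.9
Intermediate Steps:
j(k) = 3*k/2
f = 66 + sqrt(997) (f = (3/2)*44 + sqrt((-6)**2 + 31**2) = 66 + sqrt(36 + 961) = 66 + sqrt(997) ≈ 97.575)
J = 19 (J = -4*(-4) + 3 = 16 + 3 = 19)
f*J = (66 + sqrt(997))*19 = 1254 + 19*sqrt(997)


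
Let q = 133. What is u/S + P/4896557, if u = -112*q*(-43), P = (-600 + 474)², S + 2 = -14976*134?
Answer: -1552261063780/4913171017901 ≈ -0.31594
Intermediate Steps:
S = -2006786 (S = -2 - 14976*134 = -2 - 2006784 = -2006786)
P = 15876 (P = (-126)² = 15876)
u = 640528 (u = -112*133*(-43) = -14896*(-43) = 640528)
u/S + P/4896557 = 640528/(-2006786) + 15876/4896557 = 640528*(-1/2006786) + 15876*(1/4896557) = -320264/1003393 + 15876/4896557 = -1552261063780/4913171017901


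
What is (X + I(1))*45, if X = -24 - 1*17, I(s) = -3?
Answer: -1980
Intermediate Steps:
X = -41 (X = -24 - 17 = -41)
(X + I(1))*45 = (-41 - 3)*45 = -44*45 = -1980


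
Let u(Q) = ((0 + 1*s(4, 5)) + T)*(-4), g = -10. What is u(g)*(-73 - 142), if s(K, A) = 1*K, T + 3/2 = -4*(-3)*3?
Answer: 33110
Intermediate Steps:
T = 69/2 (T = -3/2 - 4*(-3)*3 = -3/2 + 12*3 = -3/2 + 36 = 69/2 ≈ 34.500)
s(K, A) = K
u(Q) = -154 (u(Q) = ((0 + 1*4) + 69/2)*(-4) = ((0 + 4) + 69/2)*(-4) = (4 + 69/2)*(-4) = (77/2)*(-4) = -154)
u(g)*(-73 - 142) = -154*(-73 - 142) = -154*(-215) = 33110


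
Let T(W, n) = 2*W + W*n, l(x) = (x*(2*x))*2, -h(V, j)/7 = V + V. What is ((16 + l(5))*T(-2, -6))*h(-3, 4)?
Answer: 38976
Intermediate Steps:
h(V, j) = -14*V (h(V, j) = -7*(V + V) = -14*V)
l(x) = 4*x**2 (l(x) = (2*x**2)*2 = 4*x**2)
((16 + l(5))*T(-2, -6))*h(-3, 4) = ((16 + 4*5**2)*(-2*(2 - 6)))*(-14*(-3)) = ((16 + 4*25)*(-2*(-4)))*42 = ((16 + 100)*8)*42 = (116*8)*42 = 928*42 = 38976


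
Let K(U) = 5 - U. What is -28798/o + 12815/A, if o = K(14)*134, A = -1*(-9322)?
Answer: 141954923/5621166 ≈ 25.254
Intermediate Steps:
A = 9322
o = -1206 (o = (5 - 1*14)*134 = (5 - 14)*134 = -9*134 = -1206)
-28798/o + 12815/A = -28798/(-1206) + 12815/9322 = -28798*(-1/1206) + 12815*(1/9322) = 14399/603 + 12815/9322 = 141954923/5621166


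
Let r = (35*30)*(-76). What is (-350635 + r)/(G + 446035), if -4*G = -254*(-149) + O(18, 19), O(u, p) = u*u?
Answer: -172174/174597 ≈ -0.98612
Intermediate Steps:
O(u, p) = u**2
G = -19085/2 (G = -(-254*(-149) + 18**2)/4 = -(37846 + 324)/4 = -1/4*38170 = -19085/2 ≈ -9542.5)
r = -79800 (r = 1050*(-76) = -79800)
(-350635 + r)/(G + 446035) = (-350635 - 79800)/(-19085/2 + 446035) = -430435/872985/2 = -430435*2/872985 = -172174/174597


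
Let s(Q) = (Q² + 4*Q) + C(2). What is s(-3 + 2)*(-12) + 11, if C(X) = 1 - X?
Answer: 59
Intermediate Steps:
s(Q) = -1 + Q² + 4*Q (s(Q) = (Q² + 4*Q) + (1 - 1*2) = (Q² + 4*Q) + (1 - 2) = (Q² + 4*Q) - 1 = -1 + Q² + 4*Q)
s(-3 + 2)*(-12) + 11 = (-1 + (-3 + 2)² + 4*(-3 + 2))*(-12) + 11 = (-1 + (-1)² + 4*(-1))*(-12) + 11 = (-1 + 1 - 4)*(-12) + 11 = -4*(-12) + 11 = 48 + 11 = 59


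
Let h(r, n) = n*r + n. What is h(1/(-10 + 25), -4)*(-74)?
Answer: 4736/15 ≈ 315.73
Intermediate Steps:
h(r, n) = n + n*r
h(1/(-10 + 25), -4)*(-74) = -4*(1 + 1/(-10 + 25))*(-74) = -4*(1 + 1/15)*(-74) = -4*16/15*(-74) = -64/15*(-74) = 4736/15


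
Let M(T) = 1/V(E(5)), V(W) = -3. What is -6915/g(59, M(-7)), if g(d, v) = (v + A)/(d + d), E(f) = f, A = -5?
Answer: 1223955/8 ≈ 1.5299e+5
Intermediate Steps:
M(T) = -⅓ (M(T) = 1/(-3) = -⅓)
g(d, v) = (-5 + v)/(2*d) (g(d, v) = (v - 5)/(d + d) = (-5 + v)/((2*d)) = (-5 + v)*(1/(2*d)) = (-5 + v)/(2*d))
-6915/g(59, M(-7)) = -6915*118/(-5 - ⅓) = -6915/((½)*(1/59)*(-16/3)) = -6915/(-8/177) = -6915*(-177/8) = 1223955/8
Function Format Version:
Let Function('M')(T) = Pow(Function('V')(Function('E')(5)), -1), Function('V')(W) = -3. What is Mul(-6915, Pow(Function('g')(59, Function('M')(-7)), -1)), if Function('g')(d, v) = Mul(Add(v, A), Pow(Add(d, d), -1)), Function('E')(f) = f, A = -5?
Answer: Rational(1223955, 8) ≈ 1.5299e+5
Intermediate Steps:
Function('M')(T) = Rational(-1, 3) (Function('M')(T) = Pow(-3, -1) = Rational(-1, 3))
Function('g')(d, v) = Mul(Rational(1, 2), Pow(d, -1), Add(-5, v)) (Function('g')(d, v) = Mul(Add(v, -5), Pow(Add(d, d), -1)) = Mul(Add(-5, v), Pow(Mul(2, d), -1)) = Mul(Add(-5, v), Mul(Rational(1, 2), Pow(d, -1))) = Mul(Rational(1, 2), Pow(d, -1), Add(-5, v)))
Mul(-6915, Pow(Function('g')(59, Function('M')(-7)), -1)) = Mul(-6915, Pow(Mul(Rational(1, 2), Pow(59, -1), Add(-5, Rational(-1, 3))), -1)) = Mul(-6915, Pow(Mul(Rational(1, 2), Rational(1, 59), Rational(-16, 3)), -1)) = Mul(-6915, Pow(Rational(-8, 177), -1)) = Mul(-6915, Rational(-177, 8)) = Rational(1223955, 8)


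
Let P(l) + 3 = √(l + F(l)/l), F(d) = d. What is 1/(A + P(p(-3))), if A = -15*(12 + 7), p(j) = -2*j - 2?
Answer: -288/82939 - √5/82939 ≈ -0.0034994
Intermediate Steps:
p(j) = -2 - 2*j
A = -285 (A = -15*19 = -285)
P(l) = -3 + √(1 + l) (P(l) = -3 + √(l + l/l) = -3 + √(l + 1) = -3 + √(1 + l))
1/(A + P(p(-3))) = 1/(-285 + (-3 + √(1 + (-2 - 2*(-3))))) = 1/(-285 + (-3 + √(1 + (-2 + 6)))) = 1/(-285 + (-3 + √(1 + 4))) = 1/(-285 + (-3 + √5)) = 1/(-288 + √5)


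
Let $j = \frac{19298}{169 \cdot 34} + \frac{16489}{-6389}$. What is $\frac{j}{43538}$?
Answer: $\frac{7137282}{399582991093} \approx 1.7862 \cdot 10^{-5}$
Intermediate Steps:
$j = \frac{14274564}{18355597}$ ($j = \frac{19298}{5746} + 16489 \left(- \frac{1}{6389}\right) = 19298 \cdot \frac{1}{5746} - \frac{16489}{6389} = \frac{9649}{2873} - \frac{16489}{6389} = \frac{14274564}{18355597} \approx 0.77767$)
$\frac{j}{43538} = \frac{14274564}{18355597 \cdot 43538} = \frac{14274564}{18355597} \cdot \frac{1}{43538} = \frac{7137282}{399582991093}$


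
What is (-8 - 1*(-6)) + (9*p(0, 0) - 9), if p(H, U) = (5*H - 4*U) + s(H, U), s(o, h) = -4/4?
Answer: -20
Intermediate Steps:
s(o, h) = -1 (s(o, h) = -4*1/4 = -1)
p(H, U) = -1 - 4*U + 5*H (p(H, U) = (5*H - 4*U) - 1 = (-4*U + 5*H) - 1 = -1 - 4*U + 5*H)
(-8 - 1*(-6)) + (9*p(0, 0) - 9) = (-8 - 1*(-6)) + (9*(-1 - 4*0 + 5*0) - 9) = (-8 + 6) + (9*(-1 + 0 + 0) - 9) = -2 + (9*(-1) - 9) = -2 + (-9 - 9) = -2 - 18 = -20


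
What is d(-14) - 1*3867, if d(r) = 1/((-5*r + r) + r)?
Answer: -162413/42 ≈ -3867.0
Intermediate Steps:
d(r) = -1/(3*r) (d(r) = 1/(-4*r + r) = 1/(-3*r) = -1/(3*r))
d(-14) - 1*3867 = -⅓/(-14) - 1*3867 = -⅓*(-1/14) - 3867 = 1/42 - 3867 = -162413/42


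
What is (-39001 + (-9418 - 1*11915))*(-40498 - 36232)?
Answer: 4629427820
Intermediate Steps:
(-39001 + (-9418 - 1*11915))*(-40498 - 36232) = (-39001 + (-9418 - 11915))*(-76730) = (-39001 - 21333)*(-76730) = -60334*(-76730) = 4629427820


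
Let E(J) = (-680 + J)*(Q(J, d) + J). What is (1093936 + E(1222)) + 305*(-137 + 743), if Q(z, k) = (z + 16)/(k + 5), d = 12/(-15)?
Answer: 44117870/21 ≈ 2.1009e+6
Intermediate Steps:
d = -⅘ (d = 12*(-1/15) = -⅘ ≈ -0.80000)
Q(z, k) = (16 + z)/(5 + k)
E(J) = (-680 + J)*(80/21 + 26*J/21) (E(J) = (-680 + J)*((16 + J)/(5 - ⅘) + J) = (-680 + J)*((16 + J)/(21/5) + J) = (-680 + J)*(5*(16 + J)/21 + J) = (-680 + J)*((80/21 + 5*J/21) + J) = (-680 + J)*(80/21 + 26*J/21))
(1093936 + E(1222)) + 305*(-137 + 743) = (1093936 + (-54400/21 - 17600/21*1222 + (26/21)*1222²)) + 305*(-137 + 743) = (1093936 + (-54400/21 - 21507200/21 + (26/21)*1493284)) + 305*606 = (1093936 + (-54400/21 - 21507200/21 + 38825384/21)) + 184830 = (1093936 + 17263784/21) + 184830 = 40236440/21 + 184830 = 44117870/21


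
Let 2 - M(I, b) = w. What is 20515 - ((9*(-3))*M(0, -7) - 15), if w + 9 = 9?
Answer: 20584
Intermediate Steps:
w = 0 (w = -9 + 9 = 0)
M(I, b) = 2 (M(I, b) = 2 - 1*0 = 2 + 0 = 2)
20515 - ((9*(-3))*M(0, -7) - 15) = 20515 - ((9*(-3))*2 - 15) = 20515 - (-27*2 - 15) = 20515 - (-54 - 15) = 20515 - 1*(-69) = 20515 + 69 = 20584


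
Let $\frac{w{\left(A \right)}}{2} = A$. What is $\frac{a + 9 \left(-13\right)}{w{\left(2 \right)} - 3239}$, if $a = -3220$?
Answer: $\frac{3337}{3235} \approx 1.0315$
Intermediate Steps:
$w{\left(A \right)} = 2 A$
$\frac{a + 9 \left(-13\right)}{w{\left(2 \right)} - 3239} = \frac{-3220 + 9 \left(-13\right)}{2 \cdot 2 - 3239} = \frac{-3220 - 117}{4 - 3239} = - \frac{3337}{-3235} = \left(-3337\right) \left(- \frac{1}{3235}\right) = \frac{3337}{3235}$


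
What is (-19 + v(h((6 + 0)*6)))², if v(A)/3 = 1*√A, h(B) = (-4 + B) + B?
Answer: 973 - 228*√17 ≈ 32.932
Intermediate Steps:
h(B) = -4 + 2*B
v(A) = 3*√A (v(A) = 3*(1*√A) = 3*√A)
(-19 + v(h((6 + 0)*6)))² = (-19 + 3*√(-4 + 2*((6 + 0)*6)))² = (-19 + 3*√(-4 + 2*(6*6)))² = (-19 + 3*√(-4 + 2*36))² = (-19 + 3*√(-4 + 72))² = (-19 + 3*√68)² = (-19 + 3*(2*√17))² = (-19 + 6*√17)²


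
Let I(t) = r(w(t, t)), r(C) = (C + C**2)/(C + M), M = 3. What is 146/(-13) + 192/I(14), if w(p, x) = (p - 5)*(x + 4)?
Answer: -191302/19071 ≈ -10.031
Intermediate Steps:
w(p, x) = (-5 + p)*(4 + x)
r(C) = (C + C**2)/(3 + C) (r(C) = (C + C**2)/(C + 3) = (C + C**2)/(3 + C))
I(t) = (-20 + t**2 - t)*(-19 + t**2 - t)/(-17 + t**2 - t) (I(t) = (-20 - 5*t + 4*t + t*t)*(1 + (-20 - 5*t + 4*t + t*t))/(3 + (-20 - 5*t + 4*t + t*t)) = (-20 - 5*t + 4*t + t**2)*(1 + (-20 - 5*t + 4*t + t**2))/(3 + (-20 - 5*t + 4*t + t**2)) = (-20 + t**2 - t)*(1 + (-20 + t**2 - t))/(3 + (-20 + t**2 - t)) = (-20 + t**2 - t)*(-19 + t**2 - t)/(-17 + t**2 - t))
146/(-13) + 192/I(14) = 146/(-13) + 192/(((-20 + 14**2 - 1*14)*(-19 + 14**2 - 1*14)/(-17 + 14**2 - 1*14))) = 146*(-1/13) + 192/(((-20 + 196 - 14)*(-19 + 196 - 14)/(-17 + 196 - 14))) = -146/13 + 192/((162*163/165)) = -146/13 + 192/(((1/165)*162*163)) = -146/13 + 192/(8802/55) = -146/13 + 192*(55/8802) = -146/13 + 1760/1467 = -191302/19071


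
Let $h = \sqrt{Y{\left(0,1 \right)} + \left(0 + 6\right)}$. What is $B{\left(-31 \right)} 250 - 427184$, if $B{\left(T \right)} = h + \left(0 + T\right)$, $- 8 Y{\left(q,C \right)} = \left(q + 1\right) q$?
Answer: $-434934 + 250 \sqrt{6} \approx -4.3432 \cdot 10^{5}$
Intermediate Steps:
$Y{\left(q,C \right)} = - \frac{q \left(1 + q\right)}{8}$ ($Y{\left(q,C \right)} = - \frac{\left(q + 1\right) q}{8} = - \frac{\left(1 + q\right) q}{8} = - \frac{q \left(1 + q\right)}{8}$)
$h = \sqrt{6}$ ($h = \sqrt{\left(- \frac{1}{8}\right) 0 \left(1 + 0\right) + \left(0 + 6\right)} = \sqrt{\left(- \frac{1}{8}\right) 0 \cdot 1 + 6} = \sqrt{0 + 6} = \sqrt{6} \approx 2.4495$)
$B{\left(T \right)} = T + \sqrt{6}$ ($B{\left(T \right)} = \sqrt{6} + \left(0 + T\right) = \sqrt{6} + T = T + \sqrt{6}$)
$B{\left(-31 \right)} 250 - 427184 = \left(-31 + \sqrt{6}\right) 250 - 427184 = \left(-7750 + 250 \sqrt{6}\right) - 427184 = -434934 + 250 \sqrt{6}$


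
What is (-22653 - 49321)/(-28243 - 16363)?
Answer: 35987/22303 ≈ 1.6136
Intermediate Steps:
(-22653 - 49321)/(-28243 - 16363) = -71974/(-44606) = -71974*(-1/44606) = 35987/22303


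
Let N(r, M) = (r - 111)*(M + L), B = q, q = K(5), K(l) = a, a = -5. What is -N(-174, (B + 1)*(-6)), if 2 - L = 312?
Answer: -81510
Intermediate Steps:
L = -310 (L = 2 - 1*312 = 2 - 312 = -310)
K(l) = -5
q = -5
B = -5
N(r, M) = (-310 + M)*(-111 + r) (N(r, M) = (r - 111)*(M - 310) = (-111 + r)*(-310 + M) = (-310 + M)*(-111 + r))
-N(-174, (B + 1)*(-6)) = -(34410 - 310*(-174) - 111*(-5 + 1)*(-6) + ((-5 + 1)*(-6))*(-174)) = -(34410 + 53940 - (-444)*(-6) - 4*(-6)*(-174)) = -(34410 + 53940 - 111*24 + 24*(-174)) = -(34410 + 53940 - 2664 - 4176) = -1*81510 = -81510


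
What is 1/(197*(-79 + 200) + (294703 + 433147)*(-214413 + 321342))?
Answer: 1/77828296487 ≈ 1.2849e-11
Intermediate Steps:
1/(197*(-79 + 200) + (294703 + 433147)*(-214413 + 321342)) = 1/(197*121 + 727850*106929) = 1/(23837 + 77828272650) = 1/77828296487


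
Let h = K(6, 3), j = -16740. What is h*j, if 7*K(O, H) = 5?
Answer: -83700/7 ≈ -11957.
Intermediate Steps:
K(O, H) = 5/7 (K(O, H) = (⅐)*5 = 5/7)
h = 5/7 ≈ 0.71429
h*j = (5/7)*(-16740) = -83700/7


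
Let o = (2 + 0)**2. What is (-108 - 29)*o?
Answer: -548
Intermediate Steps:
o = 4 (o = 2**2 = 4)
(-108 - 29)*o = (-108 - 29)*4 = -137*4 = -548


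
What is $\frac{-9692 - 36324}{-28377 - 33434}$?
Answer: $\frac{46016}{61811} \approx 0.74446$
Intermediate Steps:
$\frac{-9692 - 36324}{-28377 - 33434} = - \frac{46016}{-61811} = \left(-46016\right) \left(- \frac{1}{61811}\right) = \frac{46016}{61811}$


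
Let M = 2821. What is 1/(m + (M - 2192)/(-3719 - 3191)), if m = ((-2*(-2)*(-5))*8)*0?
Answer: -6910/629 ≈ -10.986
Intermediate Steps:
m = 0 (m = ((4*(-5))*8)*0 = -20*8*0 = -160*0 = 0)
1/(m + (M - 2192)/(-3719 - 3191)) = 1/(0 + (2821 - 2192)/(-3719 - 3191)) = 1/(0 + 629/(-6910)) = 1/(0 + 629*(-1/6910)) = 1/(0 - 629/6910) = 1/(-629/6910) = -6910/629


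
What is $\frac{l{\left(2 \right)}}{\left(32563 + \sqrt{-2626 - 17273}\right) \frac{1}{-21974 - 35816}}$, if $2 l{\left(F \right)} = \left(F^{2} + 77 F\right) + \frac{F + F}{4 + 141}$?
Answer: $- \frac{2155996327689}{15375348586} + \frac{198630009 i \sqrt{2211}}{15375348586} \approx -140.22 + 0.60746 i$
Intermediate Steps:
$l{\left(F \right)} = \frac{F^{2}}{2} + \frac{11167 F}{290}$ ($l{\left(F \right)} = \frac{\left(F^{2} + 77 F\right) + \frac{F + F}{4 + 141}}{2} = \frac{\left(F^{2} + 77 F\right) + \frac{2 F}{145}}{2} = \frac{F^{2} + \frac{11167 F}{145}}{2} = \frac{F^{2}}{2} + \frac{11167 F}{290}$)
$\frac{l{\left(2 \right)}}{\left(32563 + \sqrt{-2626 - 17273}\right) \frac{1}{-21974 - 35816}} = \frac{\frac{1}{290} \cdot 2 \left(11167 + 145 \cdot 2\right)}{\left(32563 + \sqrt{-2626 - 17273}\right) \frac{1}{-21974 - 35816}} = \frac{\frac{1}{290} \cdot 2 \left(11167 + 290\right)}{\left(32563 + \sqrt{-19899}\right) \frac{1}{-57790}} = \frac{\frac{1}{290} \cdot 2 \cdot 11457}{\left(32563 + 3 i \sqrt{2211}\right) \left(- \frac{1}{57790}\right)} = \frac{11457}{145 \left(- \frac{32563}{57790} - \frac{3 i \sqrt{2211}}{57790}\right)}$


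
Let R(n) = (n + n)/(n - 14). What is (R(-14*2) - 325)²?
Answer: 942841/9 ≈ 1.0476e+5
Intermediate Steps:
R(n) = 2*n/(-14 + n) (R(n) = (2*n)/(-14 + n) = 2*n/(-14 + n))
(R(-14*2) - 325)² = (2*(-14*2)/(-14 - 14*2) - 325)² = (2*(-28)/(-14 - 28) - 325)² = (2*(-28)/(-42) - 325)² = (2*(-28)*(-1/42) - 325)² = (4/3 - 325)² = (-971/3)² = 942841/9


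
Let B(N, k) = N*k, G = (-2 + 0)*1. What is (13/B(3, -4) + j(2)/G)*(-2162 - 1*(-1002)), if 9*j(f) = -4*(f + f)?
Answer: 2030/9 ≈ 225.56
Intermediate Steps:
G = -2 (G = -2*1 = -2)
j(f) = -8*f/9 (j(f) = (-4*(f + f))/9 = (-8*f)/9 = -8*f/9)
(13/B(3, -4) + j(2)/G)*(-2162 - 1*(-1002)) = (13/((3*(-4))) - 8/9*2/(-2))*(-2162 - 1*(-1002)) = (13/(-12) - 16/9*(-1/2))*(-2162 + 1002) = (13*(-1/12) + 8/9)*(-1160) = (-13/12 + 8/9)*(-1160) = -7/36*(-1160) = 2030/9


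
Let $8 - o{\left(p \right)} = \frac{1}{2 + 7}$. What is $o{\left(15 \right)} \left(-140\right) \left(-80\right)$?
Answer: $\frac{795200}{9} \approx 88356.0$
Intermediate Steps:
$o{\left(p \right)} = \frac{71}{9}$ ($o{\left(p \right)} = 8 - \frac{1}{2 + 7} = 8 - \frac{1}{9} = \frac{71}{9}$)
$o{\left(15 \right)} \left(-140\right) \left(-80\right) = \frac{71}{9} \left(-140\right) \left(-80\right) = \left(- \frac{9940}{9}\right) \left(-80\right) = \frac{795200}{9}$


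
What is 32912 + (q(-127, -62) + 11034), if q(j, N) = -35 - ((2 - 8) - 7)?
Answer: 43924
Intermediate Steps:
q(j, N) = -22 (q(j, N) = -35 - (-6 - 7) = -35 - 1*(-13) = -35 + 13 = -22)
32912 + (q(-127, -62) + 11034) = 32912 + (-22 + 11034) = 32912 + 11012 = 43924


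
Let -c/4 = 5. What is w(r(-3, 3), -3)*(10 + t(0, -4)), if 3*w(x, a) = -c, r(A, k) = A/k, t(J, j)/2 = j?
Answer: 40/3 ≈ 13.333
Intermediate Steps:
t(J, j) = 2*j
c = -20 (c = -4*5 = -20)
w(x, a) = 20/3 (w(x, a) = (-1*(-20))/3 = (⅓)*20 = 20/3)
w(r(-3, 3), -3)*(10 + t(0, -4)) = 20*(10 + 2*(-4))/3 = 20*(10 - 8)/3 = (20/3)*2 = 40/3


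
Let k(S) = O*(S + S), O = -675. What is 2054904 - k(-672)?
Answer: 1147704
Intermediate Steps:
k(S) = -1350*S (k(S) = -675*(S + S) = -1350*S)
2054904 - k(-672) = 2054904 - (-1350)*(-672) = 2054904 - 1*907200 = 2054904 - 907200 = 1147704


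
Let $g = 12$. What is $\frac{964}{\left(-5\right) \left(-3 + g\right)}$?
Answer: $- \frac{964}{45} \approx -21.422$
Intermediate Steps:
$\frac{964}{\left(-5\right) \left(-3 + g\right)} = \frac{964}{\left(-5\right) \left(-3 + 12\right)} = \frac{964}{\left(-5\right) 9} = \frac{964}{-45} = 964 \left(- \frac{1}{45}\right) = - \frac{964}{45}$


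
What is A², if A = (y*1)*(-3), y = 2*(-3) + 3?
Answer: 81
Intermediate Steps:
y = -3 (y = -6 + 3 = -3)
A = 9 (A = -3*1*(-3) = -3*(-3) = 9)
A² = 9² = 81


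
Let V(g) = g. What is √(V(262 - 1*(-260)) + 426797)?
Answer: √427319 ≈ 653.70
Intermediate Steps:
√(V(262 - 1*(-260)) + 426797) = √((262 - 1*(-260)) + 426797) = √((262 + 260) + 426797) = √(522 + 426797) = √427319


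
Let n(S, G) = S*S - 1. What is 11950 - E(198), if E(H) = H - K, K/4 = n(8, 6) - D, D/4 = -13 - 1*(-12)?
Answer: 12020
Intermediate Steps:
n(S, G) = -1 + S² (n(S, G) = S² - 1 = -1 + S²)
D = -4 (D = 4*(-13 - 1*(-12)) = 4*(-13 + 12) = 4*(-1) = -4)
K = 268 (K = 4*((-1 + 8²) - 1*(-4)) = 4*((-1 + 64) + 4) = 4*(63 + 4) = 4*67 = 268)
E(H) = -268 + H (E(H) = H - 1*268 = H - 268 = -268 + H)
11950 - E(198) = 11950 - (-268 + 198) = 11950 - 1*(-70) = 11950 + 70 = 12020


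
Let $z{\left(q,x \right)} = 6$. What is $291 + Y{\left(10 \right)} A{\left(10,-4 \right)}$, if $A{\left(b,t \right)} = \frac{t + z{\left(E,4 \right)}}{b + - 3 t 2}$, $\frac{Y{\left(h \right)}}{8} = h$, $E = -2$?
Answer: $\frac{5027}{17} \approx 295.71$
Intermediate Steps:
$Y{\left(h \right)} = 8 h$
$A{\left(b,t \right)} = \frac{6 + t}{b - 6 t}$ ($A{\left(b,t \right)} = \frac{t + 6}{b + - 3 t 2} = \frac{6 + t}{b - 6 t}$)
$291 + Y{\left(10 \right)} A{\left(10,-4 \right)} = 291 + 8 \cdot 10 \frac{6 - 4}{10 - -24} = 291 + 80 \frac{1}{10 + 24} \cdot 2 = 291 + 80 \cdot \frac{1}{34} \cdot 2 = 291 + 80 \cdot \frac{1}{17} = 291 + \frac{80}{17} = \frac{5027}{17}$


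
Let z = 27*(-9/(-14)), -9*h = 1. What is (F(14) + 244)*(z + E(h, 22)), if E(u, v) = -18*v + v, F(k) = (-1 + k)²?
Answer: -294587/2 ≈ -1.4729e+5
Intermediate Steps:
h = -⅑ (h = -⅑*1 = -⅑ ≈ -0.11111)
E(u, v) = -17*v
z = 243/14 (z = 27*(-9*(-1/14)) = 27*(9/14) = 243/14 ≈ 17.357)
(F(14) + 244)*(z + E(h, 22)) = ((-1 + 14)² + 244)*(243/14 - 17*22) = (13² + 244)*(243/14 - 374) = (169 + 244)*(-4993/14) = 413*(-4993/14) = -294587/2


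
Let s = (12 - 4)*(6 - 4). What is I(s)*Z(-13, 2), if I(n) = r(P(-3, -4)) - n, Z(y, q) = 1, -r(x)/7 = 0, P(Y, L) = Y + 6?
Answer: -16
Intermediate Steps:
P(Y, L) = 6 + Y
r(x) = 0 (r(x) = -7*0 = 0)
s = 16 (s = 8*2 = 16)
I(n) = -n (I(n) = 0 - n = -n)
I(s)*Z(-13, 2) = -1*16*1 = -16*1 = -16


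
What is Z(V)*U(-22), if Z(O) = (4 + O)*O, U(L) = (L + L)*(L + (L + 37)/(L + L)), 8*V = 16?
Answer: 11796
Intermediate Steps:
V = 2 (V = (⅛)*16 = 2)
U(L) = 2*L*(L + (37 + L)/(2*L)) (U(L) = (2*L)*(L + (37 + L)/((2*L))) = (2*L)*(L + (37 + L)*(1/(2*L))) = (2*L)*(L + (37 + L)/(2*L)) = 2*L*(L + (37 + L)/(2*L)))
Z(O) = O*(4 + O)
Z(V)*U(-22) = (2*(4 + 2))*(37 - 22 + 2*(-22)²) = (2*6)*(37 - 22 + 2*484) = 12*(37 - 22 + 968) = 12*983 = 11796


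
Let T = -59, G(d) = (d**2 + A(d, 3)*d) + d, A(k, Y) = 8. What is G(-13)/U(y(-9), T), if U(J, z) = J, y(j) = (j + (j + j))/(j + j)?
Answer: 104/3 ≈ 34.667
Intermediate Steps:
y(j) = 3/2 (y(j) = (j + 2*j)/((2*j)) = (3*j)*(1/(2*j)) = 3/2)
G(d) = d**2 + 9*d (G(d) = (d**2 + 8*d) + d = d**2 + 9*d)
G(-13)/U(y(-9), T) = (-13*(9 - 13))/(3/2) = -13*(-4)*(2/3) = 52*(2/3) = 104/3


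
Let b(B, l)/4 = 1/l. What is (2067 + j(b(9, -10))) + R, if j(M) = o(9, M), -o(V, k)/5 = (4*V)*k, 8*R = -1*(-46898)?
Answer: 32005/4 ≈ 8001.3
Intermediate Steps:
R = 23449/4 (R = (-1*(-46898))/8 = (1/8)*46898 = 23449/4 ≈ 5862.3)
b(B, l) = 4/l
o(V, k) = -20*V*k (o(V, k) = -5*4*V*k = -20*V*k)
j(M) = -180*M (j(M) = -20*9*M = -180*M)
(2067 + j(b(9, -10))) + R = (2067 - 720/(-10)) + 23449/4 = (2067 - 720*(-1)/10) + 23449/4 = (2067 - 180*(-2/5)) + 23449/4 = (2067 + 72) + 23449/4 = 2139 + 23449/4 = 32005/4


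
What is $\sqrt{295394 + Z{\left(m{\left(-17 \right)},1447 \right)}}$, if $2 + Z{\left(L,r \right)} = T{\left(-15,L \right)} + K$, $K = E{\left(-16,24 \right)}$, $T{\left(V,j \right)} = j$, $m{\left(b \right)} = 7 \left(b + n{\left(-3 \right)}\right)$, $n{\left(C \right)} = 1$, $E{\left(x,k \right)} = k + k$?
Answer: $4 \sqrt{18458} \approx 543.44$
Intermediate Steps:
$E{\left(x,k \right)} = 2 k$
$m{\left(b \right)} = 7 + 7 b$ ($m{\left(b \right)} = 7 \left(b + 1\right) = 7 \left(1 + b\right) = 7 + 7 b$)
$K = 48$ ($K = 2 \cdot 24 = 48$)
$Z{\left(L,r \right)} = 46 + L$ ($Z{\left(L,r \right)} = -2 + \left(L + 48\right) = -2 + \left(48 + L\right) = 46 + L$)
$\sqrt{295394 + Z{\left(m{\left(-17 \right)},1447 \right)}} = \sqrt{295394 + \left(46 + \left(7 + 7 \left(-17\right)\right)\right)} = \sqrt{295394 + \left(46 + \left(7 - 119\right)\right)} = \sqrt{295394 + \left(46 - 112\right)} = \sqrt{295394 - 66} = \sqrt{295328} = 4 \sqrt{18458}$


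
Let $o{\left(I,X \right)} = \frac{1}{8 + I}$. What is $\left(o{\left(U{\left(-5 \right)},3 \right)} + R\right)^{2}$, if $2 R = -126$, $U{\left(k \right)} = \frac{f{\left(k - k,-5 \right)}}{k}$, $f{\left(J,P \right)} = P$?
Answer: $\frac{320356}{81} \approx 3955.0$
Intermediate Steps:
$U{\left(k \right)} = - \frac{5}{k}$
$R = -63$ ($R = \frac{1}{2} \left(-126\right) = -63$)
$\left(o{\left(U{\left(-5 \right)},3 \right)} + R\right)^{2} = \left(\frac{1}{8 - \frac{5}{-5}} - 63\right)^{2} = \left(\frac{1}{8 - -1} - 63\right)^{2} = \left(\frac{1}{8 + 1} - 63\right)^{2} = \left(\frac{1}{9} - 63\right)^{2} = \left(- \frac{566}{9}\right)^{2} = \frac{320356}{81}$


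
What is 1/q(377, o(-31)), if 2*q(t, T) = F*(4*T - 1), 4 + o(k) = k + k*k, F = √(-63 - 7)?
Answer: -I*√70/129605 ≈ -6.4555e-5*I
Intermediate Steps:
F = I*√70 (F = √(-70) = I*√70 ≈ 8.3666*I)
o(k) = -4 + k + k² (o(k) = -4 + (k + k*k) = -4 + (k + k²) = -4 + k + k²)
q(t, T) = I*√70*(-1 + 4*T)/2 (q(t, T) = ((I*√70)*(4*T - 1))/2 = ((I*√70)*(-1 + 4*T))/2 = (I*√70*(-1 + 4*T))/2 = I*√70*(-1 + 4*T)/2)
1/q(377, o(-31)) = 1/(I*√70*(-1 + 4*(-4 - 31 + (-31)²))/2) = 1/(I*√70*(-1 + 4*(-4 - 31 + 961))/2) = 1/(I*√70*(-1 + 4*926)/2) = 1/(I*√70*(-1 + 3704)/2) = 1/((½)*I*√70*3703) = 1/(3703*I*√70/2) = -I*√70/129605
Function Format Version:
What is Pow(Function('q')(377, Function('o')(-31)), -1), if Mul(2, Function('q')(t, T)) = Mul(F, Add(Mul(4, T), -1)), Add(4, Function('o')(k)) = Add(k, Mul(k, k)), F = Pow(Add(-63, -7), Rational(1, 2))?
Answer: Mul(Rational(-1, 129605), I, Pow(70, Rational(1, 2))) ≈ Mul(-6.4555e-5, I)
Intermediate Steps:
F = Mul(I, Pow(70, Rational(1, 2))) (F = Pow(-70, Rational(1, 2)) = Mul(I, Pow(70, Rational(1, 2))) ≈ Mul(8.3666, I))
Function('o')(k) = Add(-4, k, Pow(k, 2)) (Function('o')(k) = Add(-4, Add(k, Mul(k, k))) = Add(-4, Add(k, Pow(k, 2))) = Add(-4, k, Pow(k, 2)))
Function('q')(t, T) = Mul(Rational(1, 2), I, Pow(70, Rational(1, 2)), Add(-1, Mul(4, T))) (Function('q')(t, T) = Mul(Rational(1, 2), Mul(Mul(I, Pow(70, Rational(1, 2))), Add(Mul(4, T), -1))) = Mul(Rational(1, 2), Mul(Mul(I, Pow(70, Rational(1, 2))), Add(-1, Mul(4, T)))) = Mul(Rational(1, 2), Mul(I, Pow(70, Rational(1, 2)), Add(-1, Mul(4, T)))) = Mul(Rational(1, 2), I, Pow(70, Rational(1, 2)), Add(-1, Mul(4, T))))
Pow(Function('q')(377, Function('o')(-31)), -1) = Pow(Mul(Rational(1, 2), I, Pow(70, Rational(1, 2)), Add(-1, Mul(4, Add(-4, -31, Pow(-31, 2))))), -1) = Pow(Mul(Rational(1, 2), I, Pow(70, Rational(1, 2)), Add(-1, Mul(4, Add(-4, -31, 961)))), -1) = Pow(Mul(Rational(1, 2), I, Pow(70, Rational(1, 2)), Add(-1, Mul(4, 926))), -1) = Pow(Mul(Rational(1, 2), I, Pow(70, Rational(1, 2)), Add(-1, 3704)), -1) = Pow(Mul(Rational(1, 2), I, Pow(70, Rational(1, 2)), 3703), -1) = Pow(Mul(Rational(3703, 2), I, Pow(70, Rational(1, 2))), -1) = Mul(Rational(-1, 129605), I, Pow(70, Rational(1, 2)))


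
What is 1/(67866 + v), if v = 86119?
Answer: 1/153985 ≈ 6.4941e-6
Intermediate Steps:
1/(67866 + v) = 1/(67866 + 86119) = 1/153985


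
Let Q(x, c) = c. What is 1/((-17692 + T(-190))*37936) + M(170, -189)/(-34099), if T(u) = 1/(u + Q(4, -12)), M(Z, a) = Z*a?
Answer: 2178014102720401/2311487799754120 ≈ 0.94226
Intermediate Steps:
T(u) = 1/(-12 + u) (T(u) = 1/(u - 12) = 1/(-12 + u))
1/((-17692 + T(-190))*37936) + M(170, -189)/(-34099) = 1/(-17692 + 1/(-12 - 190)*37936) + (170*(-189))/(-34099) = (1/37936)/(-17692 + 1/(-202)) - 32130*(-1/34099) = (1/37936)/(-17692 - 1/202) + 32130/34099 = (1/37936)/(-3573785/202) + 32130/34099 = -202/3573785*1/37936 + 32130/34099 = -101/67787553880 + 32130/34099 = 2178014102720401/2311487799754120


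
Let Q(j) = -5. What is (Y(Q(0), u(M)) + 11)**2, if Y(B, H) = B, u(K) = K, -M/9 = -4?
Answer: 36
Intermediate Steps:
M = 36 (M = -9*(-4) = 36)
(Y(Q(0), u(M)) + 11)**2 = (-5 + 11)**2 = 6**2 = 36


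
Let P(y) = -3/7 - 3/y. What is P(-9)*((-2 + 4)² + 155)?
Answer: -106/7 ≈ -15.143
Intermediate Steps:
P(y) = -3/7 - 3/y (P(y) = -3*⅐ - 3/y = -3/7 - 3/y)
P(-9)*((-2 + 4)² + 155) = (-3/7 - 3/(-9))*((-2 + 4)² + 155) = (-3/7 - 3*(-⅑))*(2² + 155) = (-3/7 + ⅓)*(4 + 155) = -2/21*159 = -106/7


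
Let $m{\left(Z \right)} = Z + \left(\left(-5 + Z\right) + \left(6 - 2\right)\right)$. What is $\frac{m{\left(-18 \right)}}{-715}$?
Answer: $\frac{37}{715} \approx 0.051748$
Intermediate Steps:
$m{\left(Z \right)} = -1 + 2 Z$ ($m{\left(Z \right)} = Z + \left(\left(-5 + Z\right) + 4\right) = Z + \left(-1 + Z\right) = -1 + 2 Z$)
$\frac{m{\left(-18 \right)}}{-715} = \frac{-1 + 2 \left(-18\right)}{-715} = \left(-1 - 36\right) \left(- \frac{1}{715}\right) = \left(-37\right) \left(- \frac{1}{715}\right) = \frac{37}{715}$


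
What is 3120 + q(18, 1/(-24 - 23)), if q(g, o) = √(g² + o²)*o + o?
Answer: 146639/47 - √715717/2209 ≈ 3119.6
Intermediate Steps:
q(g, o) = o + o*√(g² + o²) (q(g, o) = o*√(g² + o²) + o = o + o*√(g² + o²))
3120 + q(18, 1/(-24 - 23)) = 3120 + (1 + √(18² + (1/(-24 - 23))²))/(-24 - 23) = 3120 + (1 + √(324 + (1/(-47))²))/(-47) = 3120 - (1 + √(324 + (-1/47)²))/47 = 3120 - (1 + √(324 + 1/2209))/47 = 3120 - (1 + √(715717/2209))/47 = 3120 - (1 + √715717/47)/47 = 3120 + (-1/47 - √715717/2209) = 146639/47 - √715717/2209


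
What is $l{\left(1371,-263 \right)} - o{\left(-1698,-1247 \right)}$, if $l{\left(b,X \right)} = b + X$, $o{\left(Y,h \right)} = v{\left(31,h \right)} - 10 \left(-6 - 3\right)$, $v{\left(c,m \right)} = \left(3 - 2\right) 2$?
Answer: $1016$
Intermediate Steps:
$v{\left(c,m \right)} = 2$ ($v{\left(c,m \right)} = 1 \cdot 2 = 2$)
$o{\left(Y,h \right)} = 92$ ($o{\left(Y,h \right)} = 2 - 10 \left(-6 - 3\right) = 2 - -90 = 2 + 90 = 92$)
$l{\left(b,X \right)} = X + b$
$l{\left(1371,-263 \right)} - o{\left(-1698,-1247 \right)} = \left(-263 + 1371\right) - 92 = 1108 - 92 = 1016$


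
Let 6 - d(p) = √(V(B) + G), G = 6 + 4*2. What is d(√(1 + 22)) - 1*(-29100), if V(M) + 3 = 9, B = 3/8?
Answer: 29106 - 2*√5 ≈ 29102.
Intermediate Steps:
B = 3/8 (B = 3*(⅛) = 3/8 ≈ 0.37500)
V(M) = 6 (V(M) = -3 + 9 = 6)
G = 14 (G = 6 + 8 = 14)
d(p) = 6 - 2*√5 (d(p) = 6 - √(6 + 14) = 6 - √20 = 6 - 2*√5)
d(√(1 + 22)) - 1*(-29100) = (6 - 2*√5) - 1*(-29100) = (6 - 2*√5) + 29100 = 29106 - 2*√5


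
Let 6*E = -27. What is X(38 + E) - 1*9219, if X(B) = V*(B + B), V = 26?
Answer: -7477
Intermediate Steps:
E = -9/2 (E = (⅙)*(-27) = -9/2 ≈ -4.5000)
X(B) = 52*B (X(B) = 26*(B + B) = 26*(2*B) = 52*B)
X(38 + E) - 1*9219 = 52*(38 - 9/2) - 1*9219 = 52*(67/2) - 9219 = 1742 - 9219 = -7477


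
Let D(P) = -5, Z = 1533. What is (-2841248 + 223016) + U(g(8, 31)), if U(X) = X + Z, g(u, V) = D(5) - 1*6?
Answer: -2616710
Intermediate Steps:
g(u, V) = -11 (g(u, V) = -5 - 1*6 = -5 - 6 = -11)
U(X) = 1533 + X (U(X) = X + 1533 = 1533 + X)
(-2841248 + 223016) + U(g(8, 31)) = (-2841248 + 223016) + (1533 - 11) = -2618232 + 1522 = -2616710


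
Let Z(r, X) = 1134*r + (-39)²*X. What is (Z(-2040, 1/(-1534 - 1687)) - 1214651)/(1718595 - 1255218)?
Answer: -11363724952/1492537317 ≈ -7.6137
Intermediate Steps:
Z(r, X) = 1134*r + 1521*X
(Z(-2040, 1/(-1534 - 1687)) - 1214651)/(1718595 - 1255218) = ((1134*(-2040) + 1521/(-1534 - 1687)) - 1214651)/(1718595 - 1255218) = ((-2313360 + 1521/(-3221)) - 1214651)/463377 = ((-2313360 + 1521*(-1/3221)) - 1214651)*(1/463377) = ((-2313360 - 1521/3221) - 1214651)*(1/463377) = (-7451334081/3221 - 1214651)*(1/463377) = -11363724952/3221*1/463377 = -11363724952/1492537317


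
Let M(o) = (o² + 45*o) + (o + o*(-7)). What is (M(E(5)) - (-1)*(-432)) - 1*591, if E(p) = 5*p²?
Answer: 19477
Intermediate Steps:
M(o) = o² + 39*o (M(o) = (o² + 45*o) + (o - 7*o) = (o² + 45*o) - 6*o = o² + 39*o)
(M(E(5)) - (-1)*(-432)) - 1*591 = ((5*5²)*(39 + 5*5²) - (-1)*(-432)) - 1*591 = ((5*25)*(39 + 5*25) - 1*432) - 591 = (125*(39 + 125) - 432) - 591 = (125*164 - 432) - 591 = (20500 - 432) - 591 = 20068 - 591 = 19477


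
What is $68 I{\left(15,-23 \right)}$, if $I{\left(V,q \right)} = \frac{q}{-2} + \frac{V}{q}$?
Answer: $\frac{16966}{23} \approx 737.65$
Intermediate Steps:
$I{\left(V,q \right)} = - \frac{q}{2} + \frac{V}{q}$ ($I{\left(V,q \right)} = q \left(- \frac{1}{2}\right) + \frac{V}{q} = - \frac{q}{2} + \frac{V}{q}$)
$68 I{\left(15,-23 \right)} = 68 \left(\left(- \frac{1}{2}\right) \left(-23\right) + \frac{15}{-23}\right) = 68 \left(\frac{23}{2} + 15 \left(- \frac{1}{23}\right)\right) = 68 \left(\frac{23}{2} - \frac{15}{23}\right) = 68 \cdot \frac{499}{46} = \frac{16966}{23}$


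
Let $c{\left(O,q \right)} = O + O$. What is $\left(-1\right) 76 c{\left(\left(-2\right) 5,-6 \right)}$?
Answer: $1520$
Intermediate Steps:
$c{\left(O,q \right)} = 2 O$
$\left(-1\right) 76 c{\left(\left(-2\right) 5,-6 \right)} = \left(-1\right) 76 \cdot 2 \left(\left(-2\right) 5\right) = - 76 \cdot 2 \left(-10\right) = \left(-76\right) \left(-20\right) = 1520$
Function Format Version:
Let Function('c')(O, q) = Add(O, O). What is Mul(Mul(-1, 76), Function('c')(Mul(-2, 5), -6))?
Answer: 1520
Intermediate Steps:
Function('c')(O, q) = Mul(2, O)
Mul(Mul(-1, 76), Function('c')(Mul(-2, 5), -6)) = Mul(Mul(-1, 76), Mul(2, Mul(-2, 5))) = Mul(-76, Mul(2, -10)) = Mul(-76, -20) = 1520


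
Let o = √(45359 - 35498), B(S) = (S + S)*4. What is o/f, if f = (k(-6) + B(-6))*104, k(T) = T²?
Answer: -√9861/1248 ≈ -0.079569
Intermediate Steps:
B(S) = 8*S (B(S) = (2*S)*4 = 8*S)
o = √9861 ≈ 99.303
f = -1248 (f = ((-6)² + 8*(-6))*104 = (36 - 48)*104 = -12*104 = -1248)
o/f = √9861/(-1248) = √9861*(-1/1248) = -√9861/1248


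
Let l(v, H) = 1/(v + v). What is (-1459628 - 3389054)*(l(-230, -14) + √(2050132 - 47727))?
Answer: 2424341/230 - 4848682*√2002405 ≈ -6.8612e+9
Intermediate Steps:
l(v, H) = 1/(2*v)
(-1459628 - 3389054)*(l(-230, -14) + √(2050132 - 47727)) = (-1459628 - 3389054)*((½)/(-230) + √(2050132 - 47727)) = -4848682*((½)*(-1/230) + √2002405) = -4848682*(-1/460 + √2002405) = 2424341/230 - 4848682*√2002405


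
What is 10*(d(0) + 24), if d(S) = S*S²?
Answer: 240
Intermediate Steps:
d(S) = S³
10*(d(0) + 24) = 10*(0³ + 24) = 10*(0 + 24) = 10*24 = 240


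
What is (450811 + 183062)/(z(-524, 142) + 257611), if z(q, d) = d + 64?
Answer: 211291/85939 ≈ 2.4586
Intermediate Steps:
z(q, d) = 64 + d
(450811 + 183062)/(z(-524, 142) + 257611) = (450811 + 183062)/((64 + 142) + 257611) = 633873/(206 + 257611) = 633873/257817 = 633873*(1/257817) = 211291/85939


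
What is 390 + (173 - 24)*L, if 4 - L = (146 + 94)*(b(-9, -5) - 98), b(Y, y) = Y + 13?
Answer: 3362426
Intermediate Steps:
b(Y, y) = 13 + Y
L = 22564 (L = 4 - (146 + 94)*((13 - 9) - 98) = 4 - 240*(4 - 98) = 4 - 240*(-94) = 4 - 1*(-22560) = 4 + 22560 = 22564)
390 + (173 - 24)*L = 390 + (173 - 24)*22564 = 390 + 149*22564 = 390 + 3362036 = 3362426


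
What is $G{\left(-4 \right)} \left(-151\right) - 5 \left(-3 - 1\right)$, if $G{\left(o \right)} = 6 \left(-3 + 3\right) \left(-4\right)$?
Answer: $20$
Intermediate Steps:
$G{\left(o \right)} = 0$ ($G{\left(o \right)} = 6 \cdot 0 \left(-4\right) = 0 \left(-4\right) = 0$)
$G{\left(-4 \right)} \left(-151\right) - 5 \left(-3 - 1\right) = 0 \left(-151\right) - 5 \left(-3 - 1\right) = 0 - -20 = 0 + 20 = 20$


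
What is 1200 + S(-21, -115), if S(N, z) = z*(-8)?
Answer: 2120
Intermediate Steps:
S(N, z) = -8*z
1200 + S(-21, -115) = 1200 - 8*(-115) = 1200 + 920 = 2120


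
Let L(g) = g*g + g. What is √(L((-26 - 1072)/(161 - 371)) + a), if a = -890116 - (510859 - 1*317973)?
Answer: 2*I*√331659389/35 ≈ 1040.7*I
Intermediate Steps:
L(g) = g + g² (L(g) = g² + g = g + g²)
a = -1083002 (a = -890116 - (510859 - 317973) = -890116 - 1*192886 = -890116 - 192886 = -1083002)
√(L((-26 - 1072)/(161 - 371)) + a) = √(((-26 - 1072)/(161 - 371))*(1 + (-26 - 1072)/(161 - 371)) - 1083002) = √((-1098/(-210))*(1 - 1098/(-210)) - 1083002) = √((-1098*(-1/210))*(1 - 1098*(-1/210)) - 1083002) = √(183*(1 + 183/35)/35 - 1083002) = √((183/35)*(218/35) - 1083002) = √(39894/1225 - 1083002) = √(-1326637556/1225) = 2*I*√331659389/35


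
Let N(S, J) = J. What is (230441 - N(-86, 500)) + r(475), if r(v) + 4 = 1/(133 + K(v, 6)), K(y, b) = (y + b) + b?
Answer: 142560941/620 ≈ 2.2994e+5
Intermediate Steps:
K(y, b) = y + 2*b (K(y, b) = (b + y) + b = y + 2*b)
r(v) = -4 + 1/(145 + v) (r(v) = -4 + 1/(133 + (v + 2*6)) = -4 + 1/(133 + (v + 12)) = -4 + 1/(133 + (12 + v)) = -4 + 1/(145 + v))
(230441 - N(-86, 500)) + r(475) = (230441 - 1*500) + (-579 - 4*475)/(145 + 475) = (230441 - 500) + (-579 - 1900)/620 = 229941 + (1/620)*(-2479) = 229941 - 2479/620 = 142560941/620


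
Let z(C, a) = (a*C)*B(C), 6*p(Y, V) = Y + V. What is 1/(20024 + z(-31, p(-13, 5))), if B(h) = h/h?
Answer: 3/60196 ≈ 4.9837e-5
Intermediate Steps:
p(Y, V) = V/6 + Y/6 (p(Y, V) = (Y + V)/6 = (V + Y)/6 = V/6 + Y/6)
B(h) = 1
z(C, a) = C*a (z(C, a) = (a*C)*1 = (C*a)*1 = C*a)
1/(20024 + z(-31, p(-13, 5))) = 1/(20024 - 31*((1/6)*5 + (1/6)*(-13))) = 1/(20024 - 31*(5/6 - 13/6)) = 1/(20024 - 31*(-4/3)) = 1/(20024 + 124/3) = 1/(60196/3) = 3/60196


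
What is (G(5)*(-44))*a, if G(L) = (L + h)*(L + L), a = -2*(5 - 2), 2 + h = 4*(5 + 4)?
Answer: 102960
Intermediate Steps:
h = 34 (h = -2 + 4*(5 + 4) = -2 + 4*9 = -2 + 36 = 34)
a = -6 (a = -2*3 = -6)
G(L) = 2*L*(34 + L) (G(L) = (L + 34)*(L + L) = (34 + L)*(2*L) = 2*L*(34 + L))
(G(5)*(-44))*a = ((2*5*(34 + 5))*(-44))*(-6) = ((2*5*39)*(-44))*(-6) = (390*(-44))*(-6) = -17160*(-6) = 102960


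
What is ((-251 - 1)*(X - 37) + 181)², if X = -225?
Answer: 4383102025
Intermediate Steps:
((-251 - 1)*(X - 37) + 181)² = ((-251 - 1)*(-225 - 37) + 181)² = (-252*(-262) + 181)² = (66024 + 181)² = 66205² = 4383102025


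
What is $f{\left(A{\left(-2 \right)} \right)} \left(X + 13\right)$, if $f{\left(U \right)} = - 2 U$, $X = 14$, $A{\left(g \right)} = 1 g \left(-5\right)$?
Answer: $-540$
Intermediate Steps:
$A{\left(g \right)} = - 5 g$ ($A{\left(g \right)} = g \left(-5\right) = - 5 g$)
$f{\left(A{\left(-2 \right)} \right)} \left(X + 13\right) = - 2 \left(\left(-5\right) \left(-2\right)\right) \left(14 + 13\right) = \left(-2\right) 10 \cdot 27 = \left(-20\right) 27 = -540$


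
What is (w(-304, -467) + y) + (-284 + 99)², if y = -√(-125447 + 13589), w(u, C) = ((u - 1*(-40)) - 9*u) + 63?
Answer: 36760 - I*√111858 ≈ 36760.0 - 334.45*I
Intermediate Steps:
w(u, C) = 103 - 8*u (w(u, C) = ((u + 40) - 9*u) + 63 = ((40 + u) - 9*u) + 63 = (40 - 8*u) + 63 = 103 - 8*u)
y = -I*√111858 (y = -√(-111858) = -I*√111858 ≈ -334.45*I)
(w(-304, -467) + y) + (-284 + 99)² = ((103 - 8*(-304)) - I*√111858) + (-284 + 99)² = ((103 + 2432) - I*√111858) + (-185)² = (2535 - I*√111858) + 34225 = 36760 - I*√111858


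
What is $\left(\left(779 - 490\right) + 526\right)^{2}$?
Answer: $664225$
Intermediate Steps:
$\left(\left(779 - 490\right) + 526\right)^{2} = \left(289 + 526\right)^{2} = 815^{2} = 664225$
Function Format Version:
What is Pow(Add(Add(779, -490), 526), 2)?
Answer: 664225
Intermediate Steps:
Pow(Add(Add(779, -490), 526), 2) = Pow(Add(289, 526), 2) = Pow(815, 2) = 664225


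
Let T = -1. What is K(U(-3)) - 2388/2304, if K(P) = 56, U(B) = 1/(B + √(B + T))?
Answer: 10553/192 ≈ 54.964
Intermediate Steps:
U(B) = 1/(B + √(-1 + B)) (U(B) = 1/(B + √(B - 1)) = 1/(B + √(-1 + B)))
K(U(-3)) - 2388/2304 = 56 - 2388/2304 = 56 - 1*199/192 = 56 - 199/192 = 10553/192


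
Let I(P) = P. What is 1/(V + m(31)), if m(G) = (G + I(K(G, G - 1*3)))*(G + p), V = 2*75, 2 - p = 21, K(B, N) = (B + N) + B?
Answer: 1/1602 ≈ 0.00062422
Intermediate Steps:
K(B, N) = N + 2*B
p = -19 (p = 2 - 1*21 = 2 - 21 = -19)
V = 150
m(G) = (-19 + G)*(-3 + 4*G) (m(G) = (G + ((G - 1*3) + 2*G))*(G - 19) = (G + ((G - 3) + 2*G))*(-19 + G) = (G + ((-3 + G) + 2*G))*(-19 + G) = (G + (-3 + 3*G))*(-19 + G) = (-3 + 4*G)*(-19 + G) = (-19 + G)*(-3 + 4*G))
1/(V + m(31)) = 1/(150 + (57 - 79*31 + 4*31**2)) = 1/(150 + (57 - 2449 + 4*961)) = 1/(150 + (57 - 2449 + 3844)) = 1/(150 + 1452) = 1/1602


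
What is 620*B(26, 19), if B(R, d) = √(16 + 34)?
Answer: 3100*√2 ≈ 4384.1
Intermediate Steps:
B(R, d) = 5*√2 (B(R, d) = √50 = 5*√2)
620*B(26, 19) = 620*(5*√2) = 3100*√2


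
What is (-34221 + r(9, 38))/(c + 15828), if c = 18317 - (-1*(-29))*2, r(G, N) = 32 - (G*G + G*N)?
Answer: -34612/34087 ≈ -1.0154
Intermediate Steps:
r(G, N) = 32 - G² - G*N (r(G, N) = 32 - (G² + G*N) = 32 + (-G² - G*N) = 32 - G² - G*N)
c = 18259 (c = 18317 - 29*2 = 18317 - 1*58 = 18317 - 58 = 18259)
(-34221 + r(9, 38))/(c + 15828) = (-34221 + (32 - 1*9² - 1*9*38))/(18259 + 15828) = (-34221 + (32 - 1*81 - 342))/34087 = (-34221 + (32 - 81 - 342))*(1/34087) = (-34221 - 391)*(1/34087) = -34612*1/34087 = -34612/34087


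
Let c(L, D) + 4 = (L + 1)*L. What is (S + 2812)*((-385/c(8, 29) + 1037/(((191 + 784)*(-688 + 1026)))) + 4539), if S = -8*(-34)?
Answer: 13054245657031/933725 ≈ 1.3981e+7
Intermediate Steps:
c(L, D) = -4 + L*(1 + L) (c(L, D) = -4 + (L + 1)*L = -4 + (1 + L)*L = -4 + L*(1 + L))
S = 272
(S + 2812)*((-385/c(8, 29) + 1037/(((191 + 784)*(-688 + 1026)))) + 4539) = (272 + 2812)*((-385/(-4 + 8 + 8²) + 1037/(((191 + 784)*(-688 + 1026)))) + 4539) = 3084*((-385/(-4 + 8 + 64) + 1037/((975*338))) + 4539) = 3084*((-385/68 + 1037/329550) + 4539) = 3084*(-63403117/11204700 + 4539) = 3084*(50794730183/11204700) = 13054245657031/933725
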